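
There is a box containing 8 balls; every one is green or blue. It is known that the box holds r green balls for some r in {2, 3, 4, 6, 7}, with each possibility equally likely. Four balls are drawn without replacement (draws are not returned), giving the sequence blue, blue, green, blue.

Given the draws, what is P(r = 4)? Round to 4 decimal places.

0.1860

Under each hypothesis, the probability of the observed sequence is: P(data | r = 2) = (6/8)(5/7)(2/6)(4/5) = 1/7; P(data | r = 3) = (5/8)(4/7)(3/6)(3/5) = 3/28; P(data | r = 4) = (4/8)(3/7)(4/6)(2/5) = 2/35; P(data | r = 6) = (2/8)(1/7)(6/6)(0/5) = 0; P(data | r = 7) = (1/8)(0/7) = 0.
Weighting by the prior gives 1/5 · 1/7 = 1/35, 1/5 · 3/28 = 3/140, 1/5 · 2/35 = 2/175, 1/5 · 0 = 0, 1/5 · 0 = 0; with total 43/700.
So P(r = 4 | data) = (2/175) / (43/700) = 8/43.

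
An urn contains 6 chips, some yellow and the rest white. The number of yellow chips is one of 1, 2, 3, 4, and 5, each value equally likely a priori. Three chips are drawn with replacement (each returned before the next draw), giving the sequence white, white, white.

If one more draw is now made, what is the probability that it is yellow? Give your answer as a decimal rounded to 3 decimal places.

The likelihood of the observed sequence under each hypothesis: P(data | r = 1) = (5/6)(5/6)(5/6) = 0.5787; P(data | r = 2) = (4/6)(4/6)(4/6) = 0.2963; P(data | r = 3) = (3/6)(3/6)(3/6) = 0.125; P(data | r = 4) = (2/6)(2/6)(2/6) = 0.037037; P(data | r = 5) = (1/6)(1/6)(1/6) = 0.0046296.
Multiplying each by its prior: 1/5 · 0.5787 = 0.11574, 1/5 · 0.2963 = 0.059259, 1/5 · 0.125 = 0.025, 1/5 · 0.037037 = 0.0074074, 1/5 · 0.0046296 = 0.00092593; these sum to 0.20833.
Normalising, the posterior is P(r = 1 | data) = 0.55556, P(r = 2 | data) = 0.28444, P(r = 3 | data) = 0.12, P(r = 4 | data) = 0.035556, P(r = 5 | data) = 0.0044444.
So P(yellow next | data) = Σ P(yellow next | H) P(H | data) = (1/6)(0.55556) + (1/3)(0.28444) + (1/2)(0.12) + (2/3)(0.035556) + (5/6)(0.0044444) = 0.27481.

0.275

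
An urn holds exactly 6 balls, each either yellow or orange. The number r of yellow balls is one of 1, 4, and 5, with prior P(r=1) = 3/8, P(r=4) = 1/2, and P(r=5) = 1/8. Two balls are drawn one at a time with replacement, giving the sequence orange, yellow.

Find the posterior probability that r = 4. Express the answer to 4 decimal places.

0.6154

Under each hypothesis, the probability of the observed sequence is: P(data | r = 1) = (5/6)(1/6) = 5/36; P(data | r = 4) = (2/6)(4/6) = 2/9; P(data | r = 5) = (1/6)(5/6) = 5/36.
Multiplying each by its prior: 3/8 · 5/36 = 5/96, 1/2 · 2/9 = 1/9, 1/8 · 5/36 = 5/288; summing to 13/72.
So P(r = 4 | data) = (1/9) / (13/72) = 8/13.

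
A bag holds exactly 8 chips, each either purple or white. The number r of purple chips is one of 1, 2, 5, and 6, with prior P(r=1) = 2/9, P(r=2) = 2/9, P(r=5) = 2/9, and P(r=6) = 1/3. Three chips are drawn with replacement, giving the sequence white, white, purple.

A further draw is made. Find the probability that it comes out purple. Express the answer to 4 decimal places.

For each hypothesis, P(data | H) works out to: P(data | r = 1) = (7/8)(7/8)(1/8) = 0.095703; P(data | r = 2) = (6/8)(6/8)(2/8) = 0.14062; P(data | r = 5) = (3/8)(3/8)(5/8) = 0.087891; P(data | r = 6) = (2/8)(2/8)(6/8) = 0.046875.
The prior-weighted likelihoods are 2/9 · 0.095703 = 0.021267, 2/9 · 0.14062 = 0.03125, 2/9 · 0.087891 = 0.019531, 1/3 · 0.046875 = 0.015625; with total 0.087674.
The posterior is then P(r = 1 | data) = 0.24257, P(r = 2 | data) = 0.35644, P(r = 5 | data) = 0.22277, P(r = 6 | data) = 0.17822.
So P(purple next | data) = Σ P(purple next | H) P(H | data) = (1/8)(0.24257) + (1/4)(0.35644) + (5/8)(0.22277) + (3/4)(0.17822) = 0.39233.

0.3923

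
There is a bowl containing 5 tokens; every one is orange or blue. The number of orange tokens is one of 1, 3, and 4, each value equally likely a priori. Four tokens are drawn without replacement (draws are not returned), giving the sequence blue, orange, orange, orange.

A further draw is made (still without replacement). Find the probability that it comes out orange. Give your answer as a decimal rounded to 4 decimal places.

Under each hypothesis, the probability of the observed sequence is: P(data | r = 1) = (4/5)(1/4)(0/3) = 0; P(data | r = 3) = (2/5)(3/4)(2/3)(1/2) = 1/10; P(data | r = 4) = (1/5)(4/4)(3/3)(2/2) = 1/5.
Multiplying each by its prior: 1/3 · 0 = 0, 1/3 · 1/10 = 1/30, 1/3 · 1/5 = 1/15; summing to 1/10.
The posterior is then P(r = 1 | data) = 0, P(r = 3 | data) = 1/3, P(r = 4 | data) = 2/3.
Averaging over the posterior, P(orange next | data) = (0)(1/3) + (1)(2/3) = 2/3.

0.6667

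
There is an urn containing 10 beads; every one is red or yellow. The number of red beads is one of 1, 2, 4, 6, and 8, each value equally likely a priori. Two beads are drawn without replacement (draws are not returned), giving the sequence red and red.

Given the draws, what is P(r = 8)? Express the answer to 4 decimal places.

Compute the likelihood of the observed sequence for each case: P(data | r = 1) = (1/10)(0/9) = 0; P(data | r = 2) = (2/10)(1/9) = 1/45; P(data | r = 4) = (4/10)(3/9) = 2/15; P(data | r = 6) = (6/10)(5/9) = 1/3; P(data | r = 8) = (8/10)(7/9) = 28/45.
Weighting by the prior gives 1/5 · 0 = 0, 1/5 · 1/45 = 1/225, 1/5 · 2/15 = 2/75, 1/5 · 1/3 = 1/15, 1/5 · 28/45 = 28/225; with total 2/9.
So P(r = 8 | data) = (28/225) / (2/9) = 14/25.

0.5600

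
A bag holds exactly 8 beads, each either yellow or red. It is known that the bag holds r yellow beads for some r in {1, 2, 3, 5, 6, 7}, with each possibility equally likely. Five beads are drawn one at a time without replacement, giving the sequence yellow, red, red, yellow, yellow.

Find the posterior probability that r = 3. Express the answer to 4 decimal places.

Compute the likelihood of the observed sequence for each case: P(data | r = 1) = (1/8)(7/7)(6/6)(0/5) = 0; P(data | r = 2) = (2/8)(6/7)(5/6)(1/5)(0/4) = 0; P(data | r = 3) = (3/8)(5/7)(4/6)(2/5)(1/4) = 1/56; P(data | r = 5) = (5/8)(3/7)(2/6)(4/5)(3/4) = 3/56; P(data | r = 6) = (6/8)(2/7)(1/6)(5/5)(4/4) = 1/28; P(data | r = 7) = (7/8)(1/7)(0/6) = 0.
The prior-weighted likelihoods are 1/6 · 0 = 0, 1/6 · 0 = 0, 1/6 · 1/56 = 1/336, 1/6 · 3/56 = 1/112, 1/6 · 1/28 = 1/168, 1/6 · 0 = 0; with total 1/56.
By Bayes' rule, P(r = 3 | data) = (1/336) / (1/56) = 1/6.

0.1667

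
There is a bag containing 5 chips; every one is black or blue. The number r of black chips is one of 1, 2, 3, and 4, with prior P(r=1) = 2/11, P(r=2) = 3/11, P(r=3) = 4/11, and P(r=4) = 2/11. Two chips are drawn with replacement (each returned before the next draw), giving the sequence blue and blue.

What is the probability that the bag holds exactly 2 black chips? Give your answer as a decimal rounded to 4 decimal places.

0.3506

The likelihood of the observed sequence under each hypothesis: P(data | r = 1) = (4/5)(4/5) = 16/25; P(data | r = 2) = (3/5)(3/5) = 9/25; P(data | r = 3) = (2/5)(2/5) = 4/25; P(data | r = 4) = (1/5)(1/5) = 1/25.
Multiplying each by its prior: 2/11 · 16/25 = 32/275, 3/11 · 9/25 = 27/275, 4/11 · 4/25 = 16/275, 2/11 · 1/25 = 2/275; with total 7/25.
So P(r = 2 | data) = (27/275) / (7/25) = 27/77.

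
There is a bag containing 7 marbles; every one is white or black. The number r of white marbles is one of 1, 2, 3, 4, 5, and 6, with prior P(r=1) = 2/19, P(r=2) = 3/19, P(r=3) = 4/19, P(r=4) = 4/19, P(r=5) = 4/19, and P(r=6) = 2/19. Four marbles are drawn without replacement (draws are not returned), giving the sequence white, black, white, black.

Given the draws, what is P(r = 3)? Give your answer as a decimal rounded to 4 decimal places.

0.3364

Compute the likelihood of the observed sequence for each case: P(data | r = 1) = (1/7)(6/6)(0/5) = 0; P(data | r = 2) = (2/7)(5/6)(1/5)(4/4) = 0.047619; P(data | r = 3) = (3/7)(4/6)(2/5)(3/4) = 0.085714; P(data | r = 4) = (4/7)(3/6)(3/5)(2/4) = 0.085714; P(data | r = 5) = (5/7)(2/6)(4/5)(1/4) = 0.047619; P(data | r = 6) = (6/7)(1/6)(5/5)(0/4) = 0.
The prior-weighted likelihoods are 2/19 · 0 = 0, 3/19 · 0.047619 = 0.0075188, 4/19 · 0.085714 = 0.018045, 4/19 · 0.085714 = 0.018045, 4/19 · 0.047619 = 0.010025, 2/19 · 0 = 0; these sum to 0.053634.
So P(r = 3 | data) = (0.018045) / (0.053634) = 0.33645.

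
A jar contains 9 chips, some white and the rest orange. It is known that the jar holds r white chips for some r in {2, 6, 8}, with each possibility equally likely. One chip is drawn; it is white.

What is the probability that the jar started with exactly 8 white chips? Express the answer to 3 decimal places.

0.500

For each hypothesis, P(data | H) works out to: P(data | r = 2) = (2/9) = 2/9; P(data | r = 6) = (6/9) = 2/3; P(data | r = 8) = (8/9) = 8/9.
Multiplying each by its prior: 1/3 · 2/9 = 2/27, 1/3 · 2/3 = 2/9, 1/3 · 8/9 = 8/27; these sum to 16/27.
So P(r = 8 | data) = (8/27) / (16/27) = 1/2.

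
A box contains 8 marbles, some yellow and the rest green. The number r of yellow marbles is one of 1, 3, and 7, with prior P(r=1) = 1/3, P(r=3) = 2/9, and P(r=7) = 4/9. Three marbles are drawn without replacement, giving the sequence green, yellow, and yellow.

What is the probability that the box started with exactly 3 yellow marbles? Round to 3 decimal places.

For each hypothesis, P(data | H) works out to: P(data | r = 1) = (7/8)(1/7)(0/6) = 0; P(data | r = 3) = (5/8)(3/7)(2/6) = 5/56; P(data | r = 7) = (1/8)(7/7)(6/6) = 1/8.
Multiplying each by its prior: 1/3 · 0 = 0, 2/9 · 5/56 = 5/252, 4/9 · 1/8 = 1/18; summing to 19/252.
By Bayes' rule, P(r = 3 | data) = (5/252) / (19/252) = 5/19.

0.263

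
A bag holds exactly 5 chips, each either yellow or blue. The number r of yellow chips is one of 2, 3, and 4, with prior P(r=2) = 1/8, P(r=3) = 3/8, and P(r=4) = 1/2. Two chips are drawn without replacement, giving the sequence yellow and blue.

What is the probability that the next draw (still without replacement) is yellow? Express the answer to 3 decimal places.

0.750

The likelihood of the observed sequence under each hypothesis: P(data | r = 2) = (2/5)(3/4) = 3/10; P(data | r = 3) = (3/5)(2/4) = 3/10; P(data | r = 4) = (4/5)(1/4) = 1/5.
Weighting by the prior gives 1/8 · 3/10 = 3/80, 3/8 · 3/10 = 9/80, 1/2 · 1/5 = 1/10; with total 1/4.
Dividing through by the total gives posterior P(r = 2 | data) = 3/20, P(r = 3 | data) = 9/20, P(r = 4 | data) = 2/5.
So P(yellow next | data) = Σ P(yellow next | H) P(H | data) = (1/3)(3/20) + (2/3)(9/20) + (1)(2/5) = 3/4.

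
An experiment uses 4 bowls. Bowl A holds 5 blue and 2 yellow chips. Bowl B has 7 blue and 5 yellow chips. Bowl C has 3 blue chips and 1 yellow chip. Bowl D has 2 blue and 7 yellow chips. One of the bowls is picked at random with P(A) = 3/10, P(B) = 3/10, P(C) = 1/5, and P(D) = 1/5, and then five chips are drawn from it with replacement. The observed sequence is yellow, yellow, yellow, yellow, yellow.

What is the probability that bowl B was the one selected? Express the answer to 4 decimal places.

Under each hypothesis, the probability of the observed sequence is: P(data | bowl A) = (2/7)(2/7)(2/7)(2/7)(2/7) = 0.001904; P(data | bowl B) = (5/12)(5/12)(5/12)(5/12)(5/12) = 0.012559; P(data | bowl C) = (1/4)(1/4)(1/4)(1/4)(1/4) = 0.00097656; P(data | bowl D) = (7/9)(7/9)(7/9)(7/9)(7/9) = 0.28463.
Multiplying each by its prior: 3/10 · 0.001904 = 0.00057119, 3/10 · 0.012559 = 0.0037676, 1/5 · 0.00097656 = 0.00019531, 1/5 · 0.28463 = 0.056926; summing to 0.06146.
Hence P(bowl B | data) = (0.0037676) / (0.06146) = 0.061302.

0.0613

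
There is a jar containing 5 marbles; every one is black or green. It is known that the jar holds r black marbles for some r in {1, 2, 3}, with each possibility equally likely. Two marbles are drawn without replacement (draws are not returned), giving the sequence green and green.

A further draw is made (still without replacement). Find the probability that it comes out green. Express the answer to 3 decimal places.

0.500

The likelihood of the observed sequence under each hypothesis: P(data | r = 1) = (4/5)(3/4) = 3/5; P(data | r = 2) = (3/5)(2/4) = 3/10; P(data | r = 3) = (2/5)(1/4) = 1/10.
The prior-weighted likelihoods are 1/3 · 3/5 = 1/5, 1/3 · 3/10 = 1/10, 1/3 · 1/10 = 1/30; with total 1/3.
The posterior is then P(r = 1 | data) = 3/5, P(r = 2 | data) = 3/10, P(r = 3 | data) = 1/10.
The predictive probability is P(green next | data) = (2/3)(3/5) + (1/3)(3/10) + (0)(1/10) = 1/2.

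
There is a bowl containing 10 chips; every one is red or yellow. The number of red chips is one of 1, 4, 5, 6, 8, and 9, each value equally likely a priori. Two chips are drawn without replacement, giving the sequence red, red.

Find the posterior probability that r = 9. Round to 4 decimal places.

The likelihood of the observed sequence under each hypothesis: P(data | r = 1) = (1/10)(0/9) = 0; P(data | r = 4) = (4/10)(3/9) = 2/15; P(data | r = 5) = (5/10)(4/9) = 2/9; P(data | r = 6) = (6/10)(5/9) = 1/3; P(data | r = 8) = (8/10)(7/9) = 28/45; P(data | r = 9) = (9/10)(8/9) = 4/5.
The prior-weighted likelihoods are 1/6 · 0 = 0, 1/6 · 2/15 = 1/45, 1/6 · 2/9 = 1/27, 1/6 · 1/3 = 1/18, 1/6 · 28/45 = 14/135, 1/6 · 4/5 = 2/15; these sum to 19/54.
So P(r = 9 | data) = (2/15) / (19/54) = 36/95.

0.3789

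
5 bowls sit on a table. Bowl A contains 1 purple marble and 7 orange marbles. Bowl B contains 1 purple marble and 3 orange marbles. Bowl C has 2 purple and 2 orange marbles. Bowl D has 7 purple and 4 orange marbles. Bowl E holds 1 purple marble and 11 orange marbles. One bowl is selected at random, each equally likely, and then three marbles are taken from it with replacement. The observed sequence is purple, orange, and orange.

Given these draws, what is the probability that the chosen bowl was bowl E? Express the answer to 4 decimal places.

Under each hypothesis, the probability of the observed sequence is: P(data | bowl A) = (1/8)(7/8)(7/8) = 0.095703; P(data | bowl B) = (1/4)(3/4)(3/4) = 0.14062; P(data | bowl C) = (2/4)(2/4)(2/4) = 0.125; P(data | bowl D) = (7/11)(4/11)(4/11) = 0.084147; P(data | bowl E) = (1/12)(11/12)(11/12) = 0.070023.
Multiplying each by its prior: 1/5 · 0.095703 = 0.019141, 1/5 · 0.14062 = 0.028125, 1/5 · 0.125 = 0.025, 1/5 · 0.084147 = 0.016829, 1/5 · 0.070023 = 0.014005; summing to 0.1031.
Hence P(bowl E | data) = (0.014005) / (0.1031) = 0.13584.

0.1358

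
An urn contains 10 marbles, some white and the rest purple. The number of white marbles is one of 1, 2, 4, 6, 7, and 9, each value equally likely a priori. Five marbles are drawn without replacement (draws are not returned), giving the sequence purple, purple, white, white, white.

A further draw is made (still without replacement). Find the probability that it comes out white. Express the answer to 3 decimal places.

For each hypothesis, P(data | H) works out to: P(data | r = 1) = (9/10)(8/9)(1/8)(0/7) = 0; P(data | r = 2) = (8/10)(7/9)(2/8)(1/7)(0/6) = 0; P(data | r = 4) = (6/10)(5/9)(4/8)(3/7)(2/6) = 0.02381; P(data | r = 6) = (4/10)(3/9)(6/8)(5/7)(4/6) = 0.047619; P(data | r = 7) = (3/10)(2/9)(7/8)(6/7)(5/6) = 0.041667; P(data | r = 9) = (1/10)(0/9) = 0.
Weighting by the prior gives 1/6 · 0 = 0, 1/6 · 0 = 0, 1/6 · 0.02381 = 0.0039683, 1/6 · 0.047619 = 0.0079365, 1/6 · 0.041667 = 0.0069444, 1/6 · 0 = 0; these sum to 0.018849.
Normalising, the posterior is P(r = 1 | data) = 0, P(r = 2 | data) = 0, P(r = 4 | data) = 0.21053, P(r = 6 | data) = 0.42105, P(r = 7 | data) = 0.36842, P(r = 9 | data) = 0.
So P(white next | data) = Σ P(white next | H) P(H | data) = (1/5)(0.21053) + (3/5)(0.42105) + (4/5)(0.36842) = 0.58947.

0.589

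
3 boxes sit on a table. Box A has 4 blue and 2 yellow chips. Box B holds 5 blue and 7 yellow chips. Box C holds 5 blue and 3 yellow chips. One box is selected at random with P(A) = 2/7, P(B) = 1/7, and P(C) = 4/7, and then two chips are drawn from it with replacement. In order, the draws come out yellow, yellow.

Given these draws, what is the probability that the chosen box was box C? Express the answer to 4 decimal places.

0.5000

For each hypothesis, P(data | H) works out to: P(data | box A) = (2/6)(2/6) = 1/9; P(data | box B) = (7/12)(7/12) = 49/144; P(data | box C) = (3/8)(3/8) = 9/64.
The prior-weighted likelihoods are 2/7 · 1/9 = 2/63, 1/7 · 49/144 = 7/144, 4/7 · 9/64 = 9/112; summing to 9/56.
Hence P(box C | data) = (9/112) / (9/56) = 1/2.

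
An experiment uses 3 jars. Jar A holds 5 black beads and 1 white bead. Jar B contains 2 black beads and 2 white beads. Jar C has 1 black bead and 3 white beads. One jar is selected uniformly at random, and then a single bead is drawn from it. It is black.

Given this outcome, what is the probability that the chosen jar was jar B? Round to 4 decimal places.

0.3158

The likelihood of this draw under each hypothesis: P(data | jar A) = (5/6) = 5/6; P(data | jar B) = (2/4) = 1/2; P(data | jar C) = (1/4) = 1/4.
Weighting by the prior gives 1/3 · 5/6 = 5/18, 1/3 · 1/2 = 1/6, 1/3 · 1/4 = 1/12; summing to 19/36.
Hence P(jar B | data) = (1/6) / (19/36) = 6/19.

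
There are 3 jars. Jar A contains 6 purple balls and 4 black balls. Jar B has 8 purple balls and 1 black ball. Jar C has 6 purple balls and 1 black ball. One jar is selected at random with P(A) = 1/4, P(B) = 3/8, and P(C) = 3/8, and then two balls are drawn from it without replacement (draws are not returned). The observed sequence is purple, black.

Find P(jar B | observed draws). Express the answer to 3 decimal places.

0.257

The likelihood of the observed sequence under each hypothesis: P(data | jar A) = (6/10)(4/9) = 4/15; P(data | jar B) = (8/9)(1/8) = 1/9; P(data | jar C) = (6/7)(1/6) = 1/7.
Multiplying each by its prior: 1/4 · 4/15 = 1/15, 3/8 · 1/9 = 1/24, 3/8 · 1/7 = 3/56; with total 17/105.
Hence P(jar B | data) = (1/24) / (17/105) = 35/136.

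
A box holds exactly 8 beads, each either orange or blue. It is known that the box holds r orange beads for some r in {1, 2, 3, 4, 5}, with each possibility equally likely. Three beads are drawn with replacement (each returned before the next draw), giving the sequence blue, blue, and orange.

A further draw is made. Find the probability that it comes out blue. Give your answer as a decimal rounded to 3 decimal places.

0.632

For each hypothesis, P(data | H) works out to: P(data | r = 1) = (7/8)(7/8)(1/8) = 0.095703; P(data | r = 2) = (6/8)(6/8)(2/8) = 0.14062; P(data | r = 3) = (5/8)(5/8)(3/8) = 0.14648; P(data | r = 4) = (4/8)(4/8)(4/8) = 0.125; P(data | r = 5) = (3/8)(3/8)(5/8) = 0.087891.
Multiplying each by its prior: 1/5 · 0.095703 = 0.019141, 1/5 · 0.14062 = 0.028125, 1/5 · 0.14648 = 0.029297, 1/5 · 0.125 = 0.025, 1/5 · 0.087891 = 0.017578; these sum to 0.11914.
Normalising, the posterior is P(r = 1 | data) = 0.16066, P(r = 2 | data) = 0.23607, P(r = 3 | data) = 0.2459, P(r = 4 | data) = 0.20984, P(r = 5 | data) = 0.14754.
Averaging over the posterior, P(blue next | data) = (7/8)(0.16066) + (3/4)(0.23607) + (5/8)(0.2459) + (1/2)(0.20984) + (3/8)(0.14754) = 0.63156.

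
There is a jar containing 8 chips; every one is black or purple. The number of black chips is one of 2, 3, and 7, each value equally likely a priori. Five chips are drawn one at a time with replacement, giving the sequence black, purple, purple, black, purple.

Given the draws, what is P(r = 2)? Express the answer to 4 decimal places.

Under each hypothesis, the probability of the observed sequence is: P(data | r = 2) = (2/8)(6/8)(6/8)(2/8)(6/8) = 0.026367; P(data | r = 3) = (3/8)(5/8)(5/8)(3/8)(5/8) = 0.034332; P(data | r = 7) = (7/8)(1/8)(1/8)(7/8)(1/8) = 0.0014954.
Multiplying each by its prior: 1/3 · 0.026367 = 0.0087891, 1/3 · 0.034332 = 0.011444, 1/3 · 0.0014954 = 0.00049845; these sum to 0.020732.
Hence P(r = 2 | data) = (0.0087891) / (0.020732) = 0.42395.

0.4239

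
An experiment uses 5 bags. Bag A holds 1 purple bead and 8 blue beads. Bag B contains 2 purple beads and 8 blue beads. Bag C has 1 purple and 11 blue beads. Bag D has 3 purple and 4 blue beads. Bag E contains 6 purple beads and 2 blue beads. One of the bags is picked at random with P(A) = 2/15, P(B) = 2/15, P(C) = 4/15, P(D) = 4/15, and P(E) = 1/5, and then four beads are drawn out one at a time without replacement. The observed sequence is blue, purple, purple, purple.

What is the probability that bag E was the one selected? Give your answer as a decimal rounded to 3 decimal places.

The likelihood of the observed sequence under each hypothesis: P(data | bag A) = (8/9)(1/8)(0/7) = 0; P(data | bag B) = (8/10)(2/9)(1/8)(0/7) = 0; P(data | bag C) = (11/12)(1/11)(0/10) = 0; P(data | bag D) = (4/7)(3/6)(2/5)(1/4) = 1/35; P(data | bag E) = (2/8)(6/7)(5/6)(4/5) = 1/7.
Multiplying each by its prior: 2/15 · 0 = 0, 2/15 · 0 = 0, 4/15 · 0 = 0, 4/15 · 1/35 = 4/525, 1/5 · 1/7 = 1/35; summing to 19/525.
So P(bag E | data) = (1/35) / (19/525) = 15/19.

0.789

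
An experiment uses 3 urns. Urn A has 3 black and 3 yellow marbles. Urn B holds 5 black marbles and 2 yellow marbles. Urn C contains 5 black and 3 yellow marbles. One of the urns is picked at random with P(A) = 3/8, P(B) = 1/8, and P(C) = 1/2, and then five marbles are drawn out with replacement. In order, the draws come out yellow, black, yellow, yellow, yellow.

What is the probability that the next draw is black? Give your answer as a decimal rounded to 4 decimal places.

0.5487

Under each hypothesis, the probability of the observed sequence is: P(data | urn A) = (3/6)(3/6)(3/6)(3/6)(3/6) = 0.03125; P(data | urn B) = (2/7)(5/7)(2/7)(2/7)(2/7) = 0.0047599; P(data | urn C) = (3/8)(5/8)(3/8)(3/8)(3/8) = 0.01236.
Multiplying each by its prior: 3/8 · 0.03125 = 0.011719, 1/8 · 0.0047599 = 0.00059499, 1/2 · 0.01236 = 0.0061798; summing to 0.018494.
Normalising, the posterior is P(urn A | data) = 0.63367, P(urn B | data) = 0.032173, P(urn C | data) = 0.33416.
Averaging over the posterior, P(black next | data) = (1/2)(0.63367) + (5/7)(0.032173) + (5/8)(0.33416) = 0.54866.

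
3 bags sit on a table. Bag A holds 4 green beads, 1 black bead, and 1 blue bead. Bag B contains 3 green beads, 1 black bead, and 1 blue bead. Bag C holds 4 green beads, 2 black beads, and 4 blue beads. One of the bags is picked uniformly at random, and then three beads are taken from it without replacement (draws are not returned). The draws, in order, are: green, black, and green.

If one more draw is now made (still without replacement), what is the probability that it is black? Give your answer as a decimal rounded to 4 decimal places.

0.0204

Compute the likelihood of the observed sequence for each case: P(data | bag A) = (4/6)(1/5)(3/4) = 1/10; P(data | bag B) = (3/5)(1/4)(2/3) = 1/10; P(data | bag C) = (4/10)(2/9)(3/8) = 1/30.
The prior-weighted likelihoods are 1/3 · 1/10 = 1/30, 1/3 · 1/10 = 1/30, 1/3 · 1/30 = 1/90; these sum to 7/90.
The posterior is then P(bag A | data) = 3/7, P(bag B | data) = 3/7, P(bag C | data) = 1/7.
Averaging over the posterior, P(black next | data) = (0)(3/7) + (0)(3/7) + (1/7)(1/7) = 1/49.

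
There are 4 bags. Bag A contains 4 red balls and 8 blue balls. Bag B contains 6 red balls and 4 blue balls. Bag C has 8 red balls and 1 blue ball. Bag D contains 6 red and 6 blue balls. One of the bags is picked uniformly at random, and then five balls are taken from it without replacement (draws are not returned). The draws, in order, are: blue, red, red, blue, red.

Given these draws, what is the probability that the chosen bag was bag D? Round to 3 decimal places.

0.380

For each hypothesis, P(data | H) works out to: P(data | bag A) = (8/12)(4/11)(3/10)(7/9)(2/8) = 0.014141; P(data | bag B) = (4/10)(6/9)(5/8)(3/7)(4/6) = 0.047619; P(data | bag C) = (1/9)(8/8)(7/7)(0/6) = 0; P(data | bag D) = (6/12)(6/11)(5/10)(5/9)(4/8) = 0.037879.
Weighting by the prior gives 1/4 · 0.014141 = 0.0035354, 1/4 · 0.047619 = 0.011905, 1/4 · 0 = 0, 1/4 · 0.037879 = 0.0094697; summing to 0.02491.
Therefore the posterior P(bag D | data) = (0.0094697) / (0.02491) = 0.38016.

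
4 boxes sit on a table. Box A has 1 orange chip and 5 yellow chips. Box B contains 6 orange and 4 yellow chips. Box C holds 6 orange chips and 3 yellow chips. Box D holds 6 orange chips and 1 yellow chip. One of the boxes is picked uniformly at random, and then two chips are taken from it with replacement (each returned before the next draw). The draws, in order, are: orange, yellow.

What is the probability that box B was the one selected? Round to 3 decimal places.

The likelihood of the observed sequence under each hypothesis: P(data | box A) = (1/6)(5/6) = 0.13889; P(data | box B) = (6/10)(4/10) = 0.24; P(data | box C) = (6/9)(3/9) = 0.22222; P(data | box D) = (6/7)(1/7) = 0.12245.
Weighting by the prior gives 1/4 · 0.13889 = 0.034722, 1/4 · 0.24 = 0.06, 1/4 · 0.22222 = 0.055556, 1/4 · 0.12245 = 0.030612; these sum to 0.18089.
Therefore the posterior P(box B | data) = (0.06) / (0.18089) = 0.33169.

0.332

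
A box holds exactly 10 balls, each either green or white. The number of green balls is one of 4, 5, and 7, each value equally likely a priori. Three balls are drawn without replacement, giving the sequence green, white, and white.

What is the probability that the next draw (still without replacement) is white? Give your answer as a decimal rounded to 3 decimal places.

0.448

Compute the likelihood of the observed sequence for each case: P(data | r = 4) = (4/10)(6/9)(5/8) = 0.16667; P(data | r = 5) = (5/10)(5/9)(4/8) = 0.13889; P(data | r = 7) = (7/10)(3/9)(2/8) = 0.058333.
Multiplying each by its prior: 1/3 · 0.16667 = 0.055556, 1/3 · 0.13889 = 0.046296, 1/3 · 0.058333 = 0.019444; summing to 0.1213.
Dividing through by the total gives posterior P(r = 4 | data) = 0.45802, P(r = 5 | data) = 0.38168, P(r = 7 | data) = 0.16031.
Averaging over the posterior, P(white next | data) = (4/7)(0.45802) + (3/7)(0.38168) + (1/7)(0.16031) = 0.4482.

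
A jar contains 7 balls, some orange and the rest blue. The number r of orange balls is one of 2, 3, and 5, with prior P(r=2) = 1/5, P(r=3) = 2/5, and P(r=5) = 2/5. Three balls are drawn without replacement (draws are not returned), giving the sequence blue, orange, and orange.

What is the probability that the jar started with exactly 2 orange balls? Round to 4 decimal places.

0.0725

Compute the likelihood of the observed sequence for each case: P(data | r = 2) = (5/7)(2/6)(1/5) = 1/21; P(data | r = 3) = (4/7)(3/6)(2/5) = 4/35; P(data | r = 5) = (2/7)(5/6)(4/5) = 4/21.
Weighting by the prior gives 1/5 · 1/21 = 1/105, 2/5 · 4/35 = 8/175, 2/5 · 4/21 = 8/105; summing to 23/175.
So P(r = 2 | data) = (1/105) / (23/175) = 5/69.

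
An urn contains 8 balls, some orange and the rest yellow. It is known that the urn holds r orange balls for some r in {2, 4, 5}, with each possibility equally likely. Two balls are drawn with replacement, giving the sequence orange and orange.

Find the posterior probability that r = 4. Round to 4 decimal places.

Compute the likelihood of the observed sequence for each case: P(data | r = 2) = (2/8)(2/8) = 1/16; P(data | r = 4) = (4/8)(4/8) = 1/4; P(data | r = 5) = (5/8)(5/8) = 25/64.
Multiplying each by its prior: 1/3 · 1/16 = 1/48, 1/3 · 1/4 = 1/12, 1/3 · 25/64 = 25/192; these sum to 15/64.
So P(r = 4 | data) = (1/12) / (15/64) = 16/45.

0.3556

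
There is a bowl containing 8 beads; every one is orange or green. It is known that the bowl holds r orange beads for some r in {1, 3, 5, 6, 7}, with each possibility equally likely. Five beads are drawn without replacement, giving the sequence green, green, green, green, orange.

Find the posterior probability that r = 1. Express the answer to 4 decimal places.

0.7000

For each hypothesis, P(data | H) works out to: P(data | r = 1) = (7/8)(6/7)(5/6)(4/5)(1/4) = 1/8; P(data | r = 3) = (5/8)(4/7)(3/6)(2/5)(3/4) = 3/56; P(data | r = 5) = (3/8)(2/7)(1/6)(0/5) = 0; P(data | r = 6) = (2/8)(1/7)(0/6) = 0; P(data | r = 7) = (1/8)(0/7) = 0.
The prior-weighted likelihoods are 1/5 · 1/8 = 1/40, 1/5 · 3/56 = 3/280, 1/5 · 0 = 0, 1/5 · 0 = 0, 1/5 · 0 = 0; with total 1/28.
So P(r = 1 | data) = (1/40) / (1/28) = 7/10.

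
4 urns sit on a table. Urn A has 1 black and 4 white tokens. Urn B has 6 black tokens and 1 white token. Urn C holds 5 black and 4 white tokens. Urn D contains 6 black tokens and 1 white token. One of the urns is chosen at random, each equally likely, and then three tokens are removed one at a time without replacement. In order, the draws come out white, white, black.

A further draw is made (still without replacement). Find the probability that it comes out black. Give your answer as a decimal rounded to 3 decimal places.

For each hypothesis, P(data | H) works out to: P(data | urn A) = (4/5)(3/4)(1/3) = 1/5; P(data | urn B) = (1/7)(0/6) = 0; P(data | urn C) = (4/9)(3/8)(5/7) = 5/42; P(data | urn D) = (1/7)(0/6) = 0.
Weighting by the prior gives 1/4 · 1/5 = 1/20, 1/4 · 0 = 0, 1/4 · 5/42 = 5/168, 1/4 · 0 = 0; summing to 67/840.
Dividing through by the total gives posterior P(urn A | data) = 42/67, P(urn B | data) = 0, P(urn C | data) = 25/67, P(urn D | data) = 0.
So P(black next | data) = Σ P(black next | H) P(H | data) = (0)(42/67) + (2/3)(25/67) = 50/201.

0.249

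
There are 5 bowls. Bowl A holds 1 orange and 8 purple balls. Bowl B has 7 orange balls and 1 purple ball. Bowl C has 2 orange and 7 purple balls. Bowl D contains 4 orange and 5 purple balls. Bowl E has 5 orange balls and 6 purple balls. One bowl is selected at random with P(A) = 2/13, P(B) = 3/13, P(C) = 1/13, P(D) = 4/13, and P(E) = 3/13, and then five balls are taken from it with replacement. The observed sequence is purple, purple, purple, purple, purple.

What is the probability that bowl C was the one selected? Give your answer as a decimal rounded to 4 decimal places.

0.1625

Under each hypothesis, the probability of the observed sequence is: P(data | bowl A) = (8/9)(8/9)(8/9)(8/9)(8/9) = 0.55493; P(data | bowl B) = (1/8)(1/8)(1/8)(1/8)(1/8) = 3.0518e-05; P(data | bowl C) = (7/9)(7/9)(7/9)(7/9)(7/9) = 0.28463; P(data | bowl D) = (5/9)(5/9)(5/9)(5/9)(5/9) = 0.052922; P(data | bowl E) = (6/11)(6/11)(6/11)(6/11)(6/11) = 0.048283.
The prior-weighted likelihoods are 2/13 · 0.55493 = 0.085374, 3/13 · 3.0518e-05 = 7.0425e-06, 1/13 · 0.28463 = 0.021894, 4/13 · 0.052922 = 0.016284, 3/13 · 0.048283 = 0.011142; summing to 0.1347.
Therefore the posterior P(bowl C | data) = (0.021894) / (0.1347) = 0.16254.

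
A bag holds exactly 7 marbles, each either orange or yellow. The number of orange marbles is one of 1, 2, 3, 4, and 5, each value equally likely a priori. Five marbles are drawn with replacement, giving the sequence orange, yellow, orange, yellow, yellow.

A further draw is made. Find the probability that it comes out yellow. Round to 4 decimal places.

Compute the likelihood of the observed sequence for each case: P(data | r = 1) = (1/7)(6/7)(1/7)(6/7)(6/7) = 0.012852; P(data | r = 2) = (2/7)(5/7)(2/7)(5/7)(5/7) = 0.02975; P(data | r = 3) = (3/7)(4/7)(3/7)(4/7)(4/7) = 0.034271; P(data | r = 4) = (4/7)(3/7)(4/7)(3/7)(3/7) = 0.025704; P(data | r = 5) = (5/7)(2/7)(5/7)(2/7)(2/7) = 0.0119.
The prior-weighted likelihoods are 1/5 · 0.012852 = 0.0025704, 1/5 · 0.02975 = 0.0059499, 1/5 · 0.034271 = 0.0068543, 1/5 · 0.025704 = 0.0051407, 1/5 · 0.0119 = 0.00238; summing to 0.022895.
The posterior is then P(r = 1 | data) = 0.11227, P(r = 2 | data) = 0.25988, P(r = 3 | data) = 0.29938, P(r = 4 | data) = 0.22453, P(r = 5 | data) = 0.10395.
So P(yellow next | data) = Σ P(yellow next | H) P(H | data) = (6/7)(0.11227) + (5/7)(0.25988) + (4/7)(0.29938) + (3/7)(0.22453) + (2/7)(0.10395) = 0.57885.

0.5789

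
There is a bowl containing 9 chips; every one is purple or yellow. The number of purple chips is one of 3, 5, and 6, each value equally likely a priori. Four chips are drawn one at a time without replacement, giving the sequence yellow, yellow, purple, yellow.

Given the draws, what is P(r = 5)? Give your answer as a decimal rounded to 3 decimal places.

0.233

The likelihood of the observed sequence under each hypothesis: P(data | r = 3) = (6/9)(5/8)(3/7)(4/6) = 5/42; P(data | r = 5) = (4/9)(3/8)(5/7)(2/6) = 5/126; P(data | r = 6) = (3/9)(2/8)(6/7)(1/6) = 1/84.
The prior-weighted likelihoods are 1/3 · 5/42 = 5/126, 1/3 · 5/126 = 5/378, 1/3 · 1/84 = 1/252; these sum to 43/756.
By Bayes' rule, P(r = 5 | data) = (5/378) / (43/756) = 10/43.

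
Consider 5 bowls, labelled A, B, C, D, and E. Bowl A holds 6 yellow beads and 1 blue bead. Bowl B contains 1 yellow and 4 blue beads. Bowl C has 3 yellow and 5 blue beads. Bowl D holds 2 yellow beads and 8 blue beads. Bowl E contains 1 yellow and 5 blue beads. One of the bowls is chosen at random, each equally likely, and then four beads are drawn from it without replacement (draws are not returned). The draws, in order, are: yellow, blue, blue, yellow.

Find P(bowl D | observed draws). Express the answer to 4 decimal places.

0.2373

Compute the likelihood of the observed sequence for each case: P(data | bowl A) = (6/7)(1/6)(0/5) = 0; P(data | bowl B) = (1/5)(4/4)(3/3)(0/2) = 0; P(data | bowl C) = (3/8)(5/7)(4/6)(2/5) = 0.071429; P(data | bowl D) = (2/10)(8/9)(7/8)(1/7) = 0.022222; P(data | bowl E) = (1/6)(5/5)(4/4)(0/3) = 0.
The prior-weighted likelihoods are 1/5 · 0 = 0, 1/5 · 0 = 0, 1/5 · 0.071429 = 0.014286, 1/5 · 0.022222 = 0.0044444, 1/5 · 0 = 0; these sum to 0.01873.
Therefore the posterior P(bowl D | data) = (0.0044444) / (0.01873) = 0.23729.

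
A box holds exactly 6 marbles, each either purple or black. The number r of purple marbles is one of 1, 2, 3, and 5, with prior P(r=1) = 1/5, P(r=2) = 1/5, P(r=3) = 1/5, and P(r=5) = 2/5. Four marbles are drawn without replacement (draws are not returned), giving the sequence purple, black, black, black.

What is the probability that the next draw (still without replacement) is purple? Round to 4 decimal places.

0.3333

Compute the likelihood of the observed sequence for each case: P(data | r = 1) = (1/6)(5/5)(4/4)(3/3) = 1/6; P(data | r = 2) = (2/6)(4/5)(3/4)(2/3) = 2/15; P(data | r = 3) = (3/6)(3/5)(2/4)(1/3) = 1/20; P(data | r = 5) = (5/6)(1/5)(0/4) = 0.
Weighting by the prior gives 1/5 · 1/6 = 1/30, 1/5 · 2/15 = 2/75, 1/5 · 1/20 = 1/100, 2/5 · 0 = 0; with total 7/100.
Normalising, the posterior is P(r = 1 | data) = 10/21, P(r = 2 | data) = 8/21, P(r = 3 | data) = 1/7, P(r = 5 | data) = 0.
So P(purple next | data) = Σ P(purple next | H) P(H | data) = (0)(10/21) + (1/2)(8/21) + (1)(1/7) = 1/3.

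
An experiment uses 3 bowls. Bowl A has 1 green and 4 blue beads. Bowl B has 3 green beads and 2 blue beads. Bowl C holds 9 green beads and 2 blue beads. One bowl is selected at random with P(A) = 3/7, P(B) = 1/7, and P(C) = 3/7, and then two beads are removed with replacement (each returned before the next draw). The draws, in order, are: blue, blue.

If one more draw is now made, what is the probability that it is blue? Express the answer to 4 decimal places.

0.7425

For each hypothesis, P(data | H) works out to: P(data | bowl A) = (4/5)(4/5) = 0.64; P(data | bowl B) = (2/5)(2/5) = 0.16; P(data | bowl C) = (2/11)(2/11) = 0.033058.
The prior-weighted likelihoods are 3/7 · 0.64 = 0.27429, 1/7 · 0.16 = 0.022857, 3/7 · 0.033058 = 0.014168; with total 0.31131.
Dividing through by the total gives posterior P(bowl A | data) = 0.88107, P(bowl B | data) = 0.073422, P(bowl C | data) = 0.04551.
The predictive probability is P(blue next | data) = (4/5)(0.88107) + (2/5)(0.073422) + (2/11)(0.04551) = 0.7425.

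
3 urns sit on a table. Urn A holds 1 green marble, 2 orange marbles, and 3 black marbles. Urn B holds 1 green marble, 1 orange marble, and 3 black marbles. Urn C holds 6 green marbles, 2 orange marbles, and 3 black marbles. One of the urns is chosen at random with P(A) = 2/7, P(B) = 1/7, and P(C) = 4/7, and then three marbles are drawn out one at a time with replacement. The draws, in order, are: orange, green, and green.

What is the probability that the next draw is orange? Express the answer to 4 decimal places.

Under each hypothesis, the probability of the observed sequence is: P(data | urn A) = (2/6)(1/6)(1/6) = 0.0092593; P(data | urn B) = (1/5)(1/5)(1/5) = 0.008; P(data | urn C) = (2/11)(6/11)(6/11) = 0.054095.
Multiplying each by its prior: 2/7 · 0.0092593 = 0.0026455, 1/7 · 0.008 = 0.0011429, 4/7 · 0.054095 = 0.030911; summing to 0.0347.
Normalising, the posterior is P(urn A | data) = 0.07624, P(urn B | data) = 0.032936, P(urn C | data) = 0.89082.
So P(orange next | data) = Σ P(orange next | H) P(H | data) = (1/3)(0.07624) + (1/5)(0.032936) + (2/11)(0.89082) = 0.19397.

0.1940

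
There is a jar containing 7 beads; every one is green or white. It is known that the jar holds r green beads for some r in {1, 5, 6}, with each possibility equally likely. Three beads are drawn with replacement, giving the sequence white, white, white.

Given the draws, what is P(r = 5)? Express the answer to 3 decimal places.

Under each hypothesis, the probability of the observed sequence is: P(data | r = 1) = (6/7)(6/7)(6/7) = 0.62974; P(data | r = 5) = (2/7)(2/7)(2/7) = 0.023324; P(data | r = 6) = (1/7)(1/7)(1/7) = 0.0029155.
Weighting by the prior gives 1/3 · 0.62974 = 0.20991, 1/3 · 0.023324 = 0.0077745, 1/3 · 0.0029155 = 0.00097182; with total 0.21866.
So P(r = 5 | data) = (0.0077745) / (0.21866) = 0.035556.

0.036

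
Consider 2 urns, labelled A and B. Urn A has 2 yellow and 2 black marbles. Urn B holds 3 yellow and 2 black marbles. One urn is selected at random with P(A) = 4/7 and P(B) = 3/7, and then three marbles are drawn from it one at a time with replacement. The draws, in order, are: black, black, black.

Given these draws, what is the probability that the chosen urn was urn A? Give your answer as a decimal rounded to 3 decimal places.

0.723

Compute the likelihood of the observed sequence for each case: P(data | urn A) = (2/4)(2/4)(2/4) = 0.125; P(data | urn B) = (2/5)(2/5)(2/5) = 0.064.
Multiplying each by its prior: 4/7 · 0.125 = 0.071429, 3/7 · 0.064 = 0.027429; summing to 0.098857.
Hence P(urn A | data) = (0.071429) / (0.098857) = 0.72254.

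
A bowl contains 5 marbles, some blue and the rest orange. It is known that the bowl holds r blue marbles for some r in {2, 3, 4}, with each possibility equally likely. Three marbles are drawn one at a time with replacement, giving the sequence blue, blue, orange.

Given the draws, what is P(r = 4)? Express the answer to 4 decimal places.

0.3478

Compute the likelihood of the observed sequence for each case: P(data | r = 2) = (2/5)(2/5)(3/5) = 12/125; P(data | r = 3) = (3/5)(3/5)(2/5) = 18/125; P(data | r = 4) = (4/5)(4/5)(1/5) = 16/125.
Multiplying each by its prior: 1/3 · 12/125 = 4/125, 1/3 · 18/125 = 6/125, 1/3 · 16/125 = 16/375; these sum to 46/375.
Hence P(r = 4 | data) = (16/375) / (46/375) = 8/23.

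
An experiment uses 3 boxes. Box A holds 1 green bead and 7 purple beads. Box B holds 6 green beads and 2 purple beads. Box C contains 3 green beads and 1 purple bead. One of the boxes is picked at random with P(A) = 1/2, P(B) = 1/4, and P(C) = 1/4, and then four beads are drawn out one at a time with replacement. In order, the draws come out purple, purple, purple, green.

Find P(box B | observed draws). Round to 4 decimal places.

0.0614

For each hypothesis, P(data | H) works out to: P(data | box A) = (7/8)(7/8)(7/8)(1/8) = 0.08374; P(data | box B) = (2/8)(2/8)(2/8)(6/8) = 0.011719; P(data | box C) = (1/4)(1/4)(1/4)(3/4) = 0.011719.
The prior-weighted likelihoods are 1/2 · 0.08374 = 0.04187, 1/4 · 0.011719 = 0.0029297, 1/4 · 0.011719 = 0.0029297; with total 0.047729.
By Bayes' rule, P(box B | data) = (0.0029297) / (0.047729) = 0.061381.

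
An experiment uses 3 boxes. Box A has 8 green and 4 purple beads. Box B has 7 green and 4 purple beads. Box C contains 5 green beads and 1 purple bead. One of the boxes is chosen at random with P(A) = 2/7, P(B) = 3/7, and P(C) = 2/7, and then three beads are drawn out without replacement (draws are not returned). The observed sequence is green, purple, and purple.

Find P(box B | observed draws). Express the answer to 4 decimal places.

0.6364

Under each hypothesis, the probability of the observed sequence is: P(data | box A) = (8/12)(4/11)(3/10) = 4/55; P(data | box B) = (7/11)(4/10)(3/9) = 14/165; P(data | box C) = (5/6)(1/5)(0/4) = 0.
Multiplying each by its prior: 2/7 · 4/55 = 8/385, 3/7 · 14/165 = 2/55, 2/7 · 0 = 0; summing to 2/35.
By Bayes' rule, P(box B | data) = (2/55) / (2/35) = 7/11.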